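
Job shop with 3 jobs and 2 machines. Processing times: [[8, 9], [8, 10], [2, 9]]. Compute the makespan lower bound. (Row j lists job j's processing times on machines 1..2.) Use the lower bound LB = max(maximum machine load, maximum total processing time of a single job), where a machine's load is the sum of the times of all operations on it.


Machine loads:
  Machine 1: 8 + 8 + 2 = 18
  Machine 2: 9 + 10 + 9 = 28
Max machine load = 28
Job totals:
  Job 1: 17
  Job 2: 18
  Job 3: 11
Max job total = 18
Lower bound = max(28, 18) = 28

28


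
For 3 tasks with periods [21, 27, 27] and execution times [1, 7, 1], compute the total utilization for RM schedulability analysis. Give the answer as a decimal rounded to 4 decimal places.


Compute individual utilizations (exact fractions):
  Task 1: C/T = 1/21 (approx. 0.0476)
  Task 2: C/T = 7/27 (approx. 0.2593)
  Task 3: C/T = 1/27 (approx. 0.037)
Total utilization U = 1/21 + 7/27 + 1/27 = 65/189
Rounded to 4 decimal places: U = 0.3439
RM (Liu & Layland) bound for 3 tasks = 0.779763; compare with U = 65/189 (approx. 0.343915)
U <= bound, so schedulable by RM sufficient condition.

0.3439


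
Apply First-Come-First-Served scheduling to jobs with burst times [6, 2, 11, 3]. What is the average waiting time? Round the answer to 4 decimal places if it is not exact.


FCFS order (as given): [6, 2, 11, 3]
Waiting times:
  Job 1: wait = 0
  Job 2: wait = 6
  Job 3: wait = 8
  Job 4: wait = 19
Sum of waiting times = 33
Average waiting time = 33/4 = 8.25

8.25


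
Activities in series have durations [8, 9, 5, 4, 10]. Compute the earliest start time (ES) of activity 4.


Activity 4 starts after activities 1 through 3 complete.
Predecessor durations: [8, 9, 5]
ES = 8 + 9 + 5 = 22

22


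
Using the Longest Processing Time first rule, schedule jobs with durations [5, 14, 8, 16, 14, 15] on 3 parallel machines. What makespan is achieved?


Sort jobs in decreasing order (LPT): [16, 15, 14, 14, 8, 5]
Assign each job to the least loaded machine:
  Machine 1: jobs [16, 5], load = 21
  Machine 2: jobs [15, 8], load = 23
  Machine 3: jobs [14, 14], load = 28
Makespan = max load = 28

28


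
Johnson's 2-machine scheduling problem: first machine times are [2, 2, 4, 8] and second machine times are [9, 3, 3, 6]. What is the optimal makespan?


Apply Johnson's rule:
  Group 1 (a <= b): [(1, 2, 9), (2, 2, 3)]
  Group 2 (a > b): [(4, 8, 6), (3, 4, 3)]
Optimal job order: [1, 2, 4, 3]
Schedule:
  Job 1: M1 done at 2, M2 done at 11
  Job 2: M1 done at 4, M2 done at 14
  Job 4: M1 done at 12, M2 done at 20
  Job 3: M1 done at 16, M2 done at 23
Makespan = 23

23


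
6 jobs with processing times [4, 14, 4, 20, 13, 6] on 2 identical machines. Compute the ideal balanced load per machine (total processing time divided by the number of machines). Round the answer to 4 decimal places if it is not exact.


Total processing time = 4 + 14 + 4 + 20 + 13 + 6 = 61
Number of machines = 2
Ideal balanced load = 61 / 2 = 30.5

30.5


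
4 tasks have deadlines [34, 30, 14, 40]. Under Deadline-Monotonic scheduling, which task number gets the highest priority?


Sort tasks by relative deadline (ascending):
  Task 3: deadline = 14
  Task 2: deadline = 30
  Task 1: deadline = 34
  Task 4: deadline = 40
Priority order (highest first): [3, 2, 1, 4]
Highest priority task = 3

3


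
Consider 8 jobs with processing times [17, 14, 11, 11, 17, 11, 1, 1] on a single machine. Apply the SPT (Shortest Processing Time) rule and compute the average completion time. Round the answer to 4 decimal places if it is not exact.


Sort jobs by processing time (SPT order): [1, 1, 11, 11, 11, 14, 17, 17]
Compute completion times sequentially:
  Job 1: processing = 1, completes at 1
  Job 2: processing = 1, completes at 2
  Job 3: processing = 11, completes at 13
  Job 4: processing = 11, completes at 24
  Job 5: processing = 11, completes at 35
  Job 6: processing = 14, completes at 49
  Job 7: processing = 17, completes at 66
  Job 8: processing = 17, completes at 83
Sum of completion times = 273
Average completion time = 273/8 = 34.125

34.125


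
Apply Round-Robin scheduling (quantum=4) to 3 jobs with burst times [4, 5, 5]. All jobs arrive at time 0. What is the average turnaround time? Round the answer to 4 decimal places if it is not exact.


Time quantum = 4
Execution trace:
  J1 runs 4 units, time = 4
  J2 runs 4 units, time = 8
  J3 runs 4 units, time = 12
  J2 runs 1 units, time = 13
  J3 runs 1 units, time = 14
Finish times: [4, 13, 14]
Average turnaround = 31/3 = 10.3333

10.3333


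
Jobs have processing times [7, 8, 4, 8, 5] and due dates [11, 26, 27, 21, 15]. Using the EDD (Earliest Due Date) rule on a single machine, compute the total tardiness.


Sort by due date (EDD order): [(7, 11), (5, 15), (8, 21), (8, 26), (4, 27)]
Compute completion times and tardiness:
  Job 1: p=7, d=11, C=7, tardiness=max(0,7-11)=0
  Job 2: p=5, d=15, C=12, tardiness=max(0,12-15)=0
  Job 3: p=8, d=21, C=20, tardiness=max(0,20-21)=0
  Job 4: p=8, d=26, C=28, tardiness=max(0,28-26)=2
  Job 5: p=4, d=27, C=32, tardiness=max(0,32-27)=5
Total tardiness = 7

7


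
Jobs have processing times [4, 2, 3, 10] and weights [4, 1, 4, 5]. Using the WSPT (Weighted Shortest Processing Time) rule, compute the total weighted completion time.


Compute p/w ratios and sort ascending (WSPT): [(3, 4), (4, 4), (2, 1), (10, 5)]
Compute weighted completion times:
  Job (p=3,w=4): C=3, w*C=4*3=12
  Job (p=4,w=4): C=7, w*C=4*7=28
  Job (p=2,w=1): C=9, w*C=1*9=9
  Job (p=10,w=5): C=19, w*C=5*19=95
Total weighted completion time = 144

144


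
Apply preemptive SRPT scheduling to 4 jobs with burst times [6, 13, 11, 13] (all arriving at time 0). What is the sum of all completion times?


Since all jobs arrive at t=0, SRPT equals SPT ordering.
SPT order: [6, 11, 13, 13]
Completion times:
  Job 1: p=6, C=6
  Job 2: p=11, C=17
  Job 3: p=13, C=30
  Job 4: p=13, C=43
Total completion time = 6 + 17 + 30 + 43 = 96

96


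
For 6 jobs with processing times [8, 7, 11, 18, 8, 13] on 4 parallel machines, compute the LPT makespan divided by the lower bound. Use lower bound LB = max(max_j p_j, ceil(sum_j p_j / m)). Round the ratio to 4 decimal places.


LPT order: [18, 13, 11, 8, 8, 7]
Machine loads after assignment: [18, 13, 18, 16]
LPT makespan = 18
Lower bound = max(max_job, ceil(total/4)) = max(18, 17) = 18
Ratio = 18 / 18 = 1.0

1.0


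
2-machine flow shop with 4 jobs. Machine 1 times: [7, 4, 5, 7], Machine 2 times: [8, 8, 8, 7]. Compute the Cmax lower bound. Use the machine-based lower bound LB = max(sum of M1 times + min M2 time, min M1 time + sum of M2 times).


LB1 = sum(M1 times) + min(M2 times) = 23 + 7 = 30
LB2 = min(M1 times) + sum(M2 times) = 4 + 31 = 35
Lower bound = max(LB1, LB2) = max(30, 35) = 35

35


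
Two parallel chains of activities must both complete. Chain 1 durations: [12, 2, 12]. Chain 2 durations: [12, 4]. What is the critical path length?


Path A total = 12 + 2 + 12 = 26
Path B total = 12 + 4 = 16
Critical path = longest path = max(26, 16) = 26

26


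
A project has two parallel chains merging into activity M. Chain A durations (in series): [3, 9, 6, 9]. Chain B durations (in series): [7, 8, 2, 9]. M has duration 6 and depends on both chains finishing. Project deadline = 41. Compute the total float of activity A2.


Forward pass: ES(A2) = sum of predecessors on chain A = 3
EF = ES + duration = 3 + 9 = 12
Backward pass: LF(M) = deadline = 41; LS(M) = 41 - 6 = 35
LF(A2) = LS(M) - sum(successors on chain A) = 35 - 15 = 20
LS = LF - duration = 20 - 9 = 11
Total float = LS - ES = 11 - 3 = 8

8


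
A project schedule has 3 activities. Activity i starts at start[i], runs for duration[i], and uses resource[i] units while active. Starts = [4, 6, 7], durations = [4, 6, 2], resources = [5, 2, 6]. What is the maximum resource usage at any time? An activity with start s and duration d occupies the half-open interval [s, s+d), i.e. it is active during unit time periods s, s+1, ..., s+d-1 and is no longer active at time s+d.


Each activity i is active on [start_i, start_i + duration_i).
Compute total resource usage per time slot:
  t=0: active resources = [], total = 0
  t=1: active resources = [], total = 0
  t=2: active resources = [], total = 0
  t=3: active resources = [], total = 0
  t=4: active resources = [5], total = 5
  t=5: active resources = [5], total = 5
  t=6: active resources = [5, 2], total = 7
  t=7: active resources = [5, 2, 6], total = 13
  t=8: active resources = [2, 6], total = 8
  t=9: active resources = [2], total = 2
  t=10: active resources = [2], total = 2
  t=11: active resources = [2], total = 2
Peak resource demand = 13

13


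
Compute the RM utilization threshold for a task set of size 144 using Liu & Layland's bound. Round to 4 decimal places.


Compute 2^(1/144) = 1.0048251257
Subtract 1: 1.0048251257 - 1 = 0.0048251257
Multiply by n: 144 * 0.0048251257 = 0.6948181008
Round to 4 dp: 0.6948

0.6948


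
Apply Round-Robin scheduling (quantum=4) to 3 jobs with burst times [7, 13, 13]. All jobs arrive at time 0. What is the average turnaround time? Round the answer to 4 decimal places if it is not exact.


Time quantum = 4
Execution trace:
  J1 runs 4 units, time = 4
  J2 runs 4 units, time = 8
  J3 runs 4 units, time = 12
  J1 runs 3 units, time = 15
  J2 runs 4 units, time = 19
  J3 runs 4 units, time = 23
  J2 runs 4 units, time = 27
  J3 runs 4 units, time = 31
  J2 runs 1 units, time = 32
  J3 runs 1 units, time = 33
Finish times: [15, 32, 33]
Average turnaround = 80/3 = 26.6667

26.6667


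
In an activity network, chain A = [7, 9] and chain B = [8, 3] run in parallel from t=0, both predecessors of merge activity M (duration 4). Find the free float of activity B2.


ES(B2) = sum of predecessors on chain B = 8
EF(B2) = ES + duration = 8 + 3 = 11
Successor of B2 is M. ES(M) = max(sum(A), sum(B)) = max(16, 11) = 16
Free float = ES(successor) - EF(current) = 16 - 11 = 5

5


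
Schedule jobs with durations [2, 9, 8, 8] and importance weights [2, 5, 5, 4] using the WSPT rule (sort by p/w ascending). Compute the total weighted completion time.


Compute p/w ratios and sort ascending (WSPT): [(2, 2), (8, 5), (9, 5), (8, 4)]
Compute weighted completion times:
  Job (p=2,w=2): C=2, w*C=2*2=4
  Job (p=8,w=5): C=10, w*C=5*10=50
  Job (p=9,w=5): C=19, w*C=5*19=95
  Job (p=8,w=4): C=27, w*C=4*27=108
Total weighted completion time = 257

257


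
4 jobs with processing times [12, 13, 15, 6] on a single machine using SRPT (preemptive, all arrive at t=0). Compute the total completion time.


Since all jobs arrive at t=0, SRPT equals SPT ordering.
SPT order: [6, 12, 13, 15]
Completion times:
  Job 1: p=6, C=6
  Job 2: p=12, C=18
  Job 3: p=13, C=31
  Job 4: p=15, C=46
Total completion time = 6 + 18 + 31 + 46 = 101

101


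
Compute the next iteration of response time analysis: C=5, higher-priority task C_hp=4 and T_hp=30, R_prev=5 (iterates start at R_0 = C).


R_next = C + ceil(R_prev / T_hp) * C_hp
ceil(5 / 30) = ceil(0.1667) = 1
Interference = 1 * 4 = 4
R_next = 5 + 4 = 9

9


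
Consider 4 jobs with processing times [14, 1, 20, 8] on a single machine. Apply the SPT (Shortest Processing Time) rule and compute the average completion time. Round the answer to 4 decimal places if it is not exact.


Sort jobs by processing time (SPT order): [1, 8, 14, 20]
Compute completion times sequentially:
  Job 1: processing = 1, completes at 1
  Job 2: processing = 8, completes at 9
  Job 3: processing = 14, completes at 23
  Job 4: processing = 20, completes at 43
Sum of completion times = 76
Average completion time = 76/4 = 19.0

19.0


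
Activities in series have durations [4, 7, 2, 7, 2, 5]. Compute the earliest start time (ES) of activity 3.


Activity 3 starts after activities 1 through 2 complete.
Predecessor durations: [4, 7]
ES = 4 + 7 = 11

11


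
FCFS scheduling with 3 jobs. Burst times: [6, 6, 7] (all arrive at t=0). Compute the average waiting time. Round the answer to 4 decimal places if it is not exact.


FCFS order (as given): [6, 6, 7]
Waiting times:
  Job 1: wait = 0
  Job 2: wait = 6
  Job 3: wait = 12
Sum of waiting times = 18
Average waiting time = 18/3 = 6.0

6.0


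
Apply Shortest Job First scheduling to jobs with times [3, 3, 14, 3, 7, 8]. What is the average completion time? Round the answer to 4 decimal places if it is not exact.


SJF order (ascending): [3, 3, 3, 7, 8, 14]
Completion times:
  Job 1: burst=3, C=3
  Job 2: burst=3, C=6
  Job 3: burst=3, C=9
  Job 4: burst=7, C=16
  Job 5: burst=8, C=24
  Job 6: burst=14, C=38
Average completion = 96/6 = 16.0

16.0


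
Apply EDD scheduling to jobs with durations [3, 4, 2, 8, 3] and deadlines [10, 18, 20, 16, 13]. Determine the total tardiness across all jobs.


Sort by due date (EDD order): [(3, 10), (3, 13), (8, 16), (4, 18), (2, 20)]
Compute completion times and tardiness:
  Job 1: p=3, d=10, C=3, tardiness=max(0,3-10)=0
  Job 2: p=3, d=13, C=6, tardiness=max(0,6-13)=0
  Job 3: p=8, d=16, C=14, tardiness=max(0,14-16)=0
  Job 4: p=4, d=18, C=18, tardiness=max(0,18-18)=0
  Job 5: p=2, d=20, C=20, tardiness=max(0,20-20)=0
Total tardiness = 0

0


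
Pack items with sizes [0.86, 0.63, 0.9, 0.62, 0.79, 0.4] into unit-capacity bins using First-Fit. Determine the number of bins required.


Place items sequentially using First-Fit:
  Item 0.86 -> new Bin 1
  Item 0.63 -> new Bin 2
  Item 0.9 -> new Bin 3
  Item 0.62 -> new Bin 4
  Item 0.79 -> new Bin 5
  Item 0.4 -> new Bin 6
Total bins used = 6

6


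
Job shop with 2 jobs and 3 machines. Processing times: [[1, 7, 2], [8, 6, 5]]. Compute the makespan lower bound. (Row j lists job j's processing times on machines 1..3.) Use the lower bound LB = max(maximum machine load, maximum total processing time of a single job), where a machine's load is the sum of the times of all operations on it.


Machine loads:
  Machine 1: 1 + 8 = 9
  Machine 2: 7 + 6 = 13
  Machine 3: 2 + 5 = 7
Max machine load = 13
Job totals:
  Job 1: 10
  Job 2: 19
Max job total = 19
Lower bound = max(13, 19) = 19

19


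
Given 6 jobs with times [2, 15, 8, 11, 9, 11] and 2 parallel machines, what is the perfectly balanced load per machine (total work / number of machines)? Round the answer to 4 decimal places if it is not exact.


Total processing time = 2 + 15 + 8 + 11 + 9 + 11 = 56
Number of machines = 2
Ideal balanced load = 56 / 2 = 28.0

28.0


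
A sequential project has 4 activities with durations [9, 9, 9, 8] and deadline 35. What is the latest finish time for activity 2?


LF(activity 2) = deadline - sum of successor durations
Successors: activities 3 through 4 with durations [9, 8]
Sum of successor durations = 17
LF = 35 - 17 = 18

18


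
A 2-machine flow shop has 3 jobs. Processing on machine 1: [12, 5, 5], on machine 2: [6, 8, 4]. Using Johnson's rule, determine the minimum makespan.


Apply Johnson's rule:
  Group 1 (a <= b): [(2, 5, 8)]
  Group 2 (a > b): [(1, 12, 6), (3, 5, 4)]
Optimal job order: [2, 1, 3]
Schedule:
  Job 2: M1 done at 5, M2 done at 13
  Job 1: M1 done at 17, M2 done at 23
  Job 3: M1 done at 22, M2 done at 27
Makespan = 27

27


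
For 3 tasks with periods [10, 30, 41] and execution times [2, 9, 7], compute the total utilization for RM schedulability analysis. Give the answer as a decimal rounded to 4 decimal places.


Compute individual utilizations (exact fractions):
  Task 1: C/T = 2/10 = 1/5 (approx. 0.2)
  Task 2: C/T = 9/30 = 3/10 (approx. 0.3)
  Task 3: C/T = 7/41 (approx. 0.1707)
Total utilization U = 1/5 + 3/10 + 7/41 = 55/82
Rounded to 4 decimal places: U = 0.6707
RM (Liu & Layland) bound for 3 tasks = 0.779763; compare with U = 55/82 (approx. 0.670732)
U <= bound, so schedulable by RM sufficient condition.

0.6707


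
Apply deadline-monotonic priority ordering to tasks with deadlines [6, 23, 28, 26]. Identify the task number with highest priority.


Sort tasks by relative deadline (ascending):
  Task 1: deadline = 6
  Task 2: deadline = 23
  Task 4: deadline = 26
  Task 3: deadline = 28
Priority order (highest first): [1, 2, 4, 3]
Highest priority task = 1

1


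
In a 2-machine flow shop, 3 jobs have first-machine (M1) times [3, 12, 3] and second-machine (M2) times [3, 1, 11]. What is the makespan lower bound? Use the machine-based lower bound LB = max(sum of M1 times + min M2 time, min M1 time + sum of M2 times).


LB1 = sum(M1 times) + min(M2 times) = 18 + 1 = 19
LB2 = min(M1 times) + sum(M2 times) = 3 + 15 = 18
Lower bound = max(LB1, LB2) = max(19, 18) = 19

19


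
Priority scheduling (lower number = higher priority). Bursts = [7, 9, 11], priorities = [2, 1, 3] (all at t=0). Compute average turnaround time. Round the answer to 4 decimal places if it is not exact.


Sort by priority (ascending = highest first):
Order: [(1, 9), (2, 7), (3, 11)]
Completion times:
  Priority 1, burst=9, C=9
  Priority 2, burst=7, C=16
  Priority 3, burst=11, C=27
Average turnaround = 52/3 = 17.3333

17.3333


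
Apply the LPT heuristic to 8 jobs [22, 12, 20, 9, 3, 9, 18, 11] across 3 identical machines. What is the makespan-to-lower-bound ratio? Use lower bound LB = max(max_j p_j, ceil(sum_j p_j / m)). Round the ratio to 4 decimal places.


LPT order: [22, 20, 18, 12, 11, 9, 9, 3]
Machine loads after assignment: [34, 31, 39]
LPT makespan = 39
Lower bound = max(max_job, ceil(total/3)) = max(22, 35) = 35
Ratio = 39 / 35 = 1.1143

1.1143


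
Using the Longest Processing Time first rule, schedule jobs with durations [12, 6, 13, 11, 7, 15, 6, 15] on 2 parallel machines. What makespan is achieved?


Sort jobs in decreasing order (LPT): [15, 15, 13, 12, 11, 7, 6, 6]
Assign each job to the least loaded machine:
  Machine 1: jobs [15, 13, 7, 6], load = 41
  Machine 2: jobs [15, 12, 11, 6], load = 44
Makespan = max load = 44

44


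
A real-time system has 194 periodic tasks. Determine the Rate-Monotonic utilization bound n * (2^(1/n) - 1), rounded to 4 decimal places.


Compute 2^(1/194) = 1.0035793141
Subtract 1: 1.0035793141 - 1 = 0.0035793141
Multiply by n: 194 * 0.0035793141 = 0.6943869354
Round to 4 dp: 0.6944

0.6944


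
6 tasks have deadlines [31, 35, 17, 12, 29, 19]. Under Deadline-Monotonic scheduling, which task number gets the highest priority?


Sort tasks by relative deadline (ascending):
  Task 4: deadline = 12
  Task 3: deadline = 17
  Task 6: deadline = 19
  Task 5: deadline = 29
  Task 1: deadline = 31
  Task 2: deadline = 35
Priority order (highest first): [4, 3, 6, 5, 1, 2]
Highest priority task = 4

4


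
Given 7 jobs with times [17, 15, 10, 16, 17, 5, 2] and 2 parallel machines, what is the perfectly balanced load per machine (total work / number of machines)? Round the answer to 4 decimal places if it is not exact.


Total processing time = 17 + 15 + 10 + 16 + 17 + 5 + 2 = 82
Number of machines = 2
Ideal balanced load = 82 / 2 = 41.0

41.0


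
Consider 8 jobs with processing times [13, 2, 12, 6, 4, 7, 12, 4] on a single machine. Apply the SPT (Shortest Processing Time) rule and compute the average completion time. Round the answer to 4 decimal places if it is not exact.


Sort jobs by processing time (SPT order): [2, 4, 4, 6, 7, 12, 12, 13]
Compute completion times sequentially:
  Job 1: processing = 2, completes at 2
  Job 2: processing = 4, completes at 6
  Job 3: processing = 4, completes at 10
  Job 4: processing = 6, completes at 16
  Job 5: processing = 7, completes at 23
  Job 6: processing = 12, completes at 35
  Job 7: processing = 12, completes at 47
  Job 8: processing = 13, completes at 60
Sum of completion times = 199
Average completion time = 199/8 = 24.875

24.875


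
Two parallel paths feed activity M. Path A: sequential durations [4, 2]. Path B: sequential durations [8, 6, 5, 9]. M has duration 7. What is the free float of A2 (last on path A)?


ES(A2) = sum of predecessors on chain A = 4
EF(A2) = ES + duration = 4 + 2 = 6
Successor of A2 is M. ES(M) = max(sum(A), sum(B)) = max(6, 28) = 28
Free float = ES(successor) - EF(current) = 28 - 6 = 22

22


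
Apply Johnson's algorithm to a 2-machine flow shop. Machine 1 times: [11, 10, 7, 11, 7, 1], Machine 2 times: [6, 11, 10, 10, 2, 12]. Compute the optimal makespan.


Apply Johnson's rule:
  Group 1 (a <= b): [(6, 1, 12), (3, 7, 10), (2, 10, 11)]
  Group 2 (a > b): [(4, 11, 10), (1, 11, 6), (5, 7, 2)]
Optimal job order: [6, 3, 2, 4, 1, 5]
Schedule:
  Job 6: M1 done at 1, M2 done at 13
  Job 3: M1 done at 8, M2 done at 23
  Job 2: M1 done at 18, M2 done at 34
  Job 4: M1 done at 29, M2 done at 44
  Job 1: M1 done at 40, M2 done at 50
  Job 5: M1 done at 47, M2 done at 52
Makespan = 52

52


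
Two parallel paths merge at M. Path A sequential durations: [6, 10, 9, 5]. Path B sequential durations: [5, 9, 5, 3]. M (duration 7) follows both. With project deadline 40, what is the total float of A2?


Forward pass: ES(A2) = sum of predecessors on chain A = 6
EF = ES + duration = 6 + 10 = 16
Backward pass: LF(M) = deadline = 40; LS(M) = 40 - 7 = 33
LF(A2) = LS(M) - sum(successors on chain A) = 33 - 14 = 19
LS = LF - duration = 19 - 10 = 9
Total float = LS - ES = 9 - 6 = 3

3


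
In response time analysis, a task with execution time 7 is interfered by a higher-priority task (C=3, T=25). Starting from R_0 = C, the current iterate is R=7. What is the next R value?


R_next = C + ceil(R_prev / T_hp) * C_hp
ceil(7 / 25) = ceil(0.28) = 1
Interference = 1 * 3 = 3
R_next = 7 + 3 = 10

10


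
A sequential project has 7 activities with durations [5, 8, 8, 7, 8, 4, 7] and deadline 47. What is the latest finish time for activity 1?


LF(activity 1) = deadline - sum of successor durations
Successors: activities 2 through 7 with durations [8, 8, 7, 8, 4, 7]
Sum of successor durations = 42
LF = 47 - 42 = 5

5


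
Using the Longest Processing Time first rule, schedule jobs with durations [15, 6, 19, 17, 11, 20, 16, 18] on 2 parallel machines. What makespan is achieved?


Sort jobs in decreasing order (LPT): [20, 19, 18, 17, 16, 15, 11, 6]
Assign each job to the least loaded machine:
  Machine 1: jobs [20, 17, 16, 6], load = 59
  Machine 2: jobs [19, 18, 15, 11], load = 63
Makespan = max load = 63

63


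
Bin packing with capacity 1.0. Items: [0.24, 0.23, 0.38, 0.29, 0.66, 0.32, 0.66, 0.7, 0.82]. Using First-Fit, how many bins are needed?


Place items sequentially using First-Fit:
  Item 0.24 -> new Bin 1
  Item 0.23 -> Bin 1 (now 0.47)
  Item 0.38 -> Bin 1 (now 0.85)
  Item 0.29 -> new Bin 2
  Item 0.66 -> Bin 2 (now 0.95)
  Item 0.32 -> new Bin 3
  Item 0.66 -> Bin 3 (now 0.98)
  Item 0.7 -> new Bin 4
  Item 0.82 -> new Bin 5
Total bins used = 5

5


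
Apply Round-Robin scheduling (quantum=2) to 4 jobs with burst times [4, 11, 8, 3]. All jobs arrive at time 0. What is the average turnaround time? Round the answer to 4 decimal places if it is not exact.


Time quantum = 2
Execution trace:
  J1 runs 2 units, time = 2
  J2 runs 2 units, time = 4
  J3 runs 2 units, time = 6
  J4 runs 2 units, time = 8
  J1 runs 2 units, time = 10
  J2 runs 2 units, time = 12
  J3 runs 2 units, time = 14
  J4 runs 1 units, time = 15
  J2 runs 2 units, time = 17
  J3 runs 2 units, time = 19
  J2 runs 2 units, time = 21
  J3 runs 2 units, time = 23
  J2 runs 2 units, time = 25
  J2 runs 1 units, time = 26
Finish times: [10, 26, 23, 15]
Average turnaround = 74/4 = 18.5

18.5


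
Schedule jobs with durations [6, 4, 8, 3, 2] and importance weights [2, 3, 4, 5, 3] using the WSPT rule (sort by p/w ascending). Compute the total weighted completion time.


Compute p/w ratios and sort ascending (WSPT): [(3, 5), (2, 3), (4, 3), (8, 4), (6, 2)]
Compute weighted completion times:
  Job (p=3,w=5): C=3, w*C=5*3=15
  Job (p=2,w=3): C=5, w*C=3*5=15
  Job (p=4,w=3): C=9, w*C=3*9=27
  Job (p=8,w=4): C=17, w*C=4*17=68
  Job (p=6,w=2): C=23, w*C=2*23=46
Total weighted completion time = 171

171


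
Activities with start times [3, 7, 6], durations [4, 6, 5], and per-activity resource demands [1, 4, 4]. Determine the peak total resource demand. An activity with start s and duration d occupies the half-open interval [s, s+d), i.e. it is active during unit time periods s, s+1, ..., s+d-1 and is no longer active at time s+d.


Each activity i is active on [start_i, start_i + duration_i).
Compute total resource usage per time slot:
  t=0: active resources = [], total = 0
  t=1: active resources = [], total = 0
  t=2: active resources = [], total = 0
  t=3: active resources = [1], total = 1
  t=4: active resources = [1], total = 1
  t=5: active resources = [1], total = 1
  t=6: active resources = [1, 4], total = 5
  t=7: active resources = [4, 4], total = 8
  t=8: active resources = [4, 4], total = 8
  t=9: active resources = [4, 4], total = 8
  t=10: active resources = [4, 4], total = 8
  t=11: active resources = [4], total = 4
  t=12: active resources = [4], total = 4
Peak resource demand = 8

8


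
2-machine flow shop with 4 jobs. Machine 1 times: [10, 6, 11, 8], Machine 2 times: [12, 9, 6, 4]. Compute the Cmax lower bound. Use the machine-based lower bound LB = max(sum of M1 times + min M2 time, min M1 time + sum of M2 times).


LB1 = sum(M1 times) + min(M2 times) = 35 + 4 = 39
LB2 = min(M1 times) + sum(M2 times) = 6 + 31 = 37
Lower bound = max(LB1, LB2) = max(39, 37) = 39

39


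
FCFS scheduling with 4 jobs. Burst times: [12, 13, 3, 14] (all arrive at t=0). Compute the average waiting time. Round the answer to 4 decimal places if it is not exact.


FCFS order (as given): [12, 13, 3, 14]
Waiting times:
  Job 1: wait = 0
  Job 2: wait = 12
  Job 3: wait = 25
  Job 4: wait = 28
Sum of waiting times = 65
Average waiting time = 65/4 = 16.25

16.25


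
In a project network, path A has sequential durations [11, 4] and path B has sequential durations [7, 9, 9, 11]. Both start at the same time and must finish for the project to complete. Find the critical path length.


Path A total = 11 + 4 = 15
Path B total = 7 + 9 + 9 + 11 = 36
Critical path = longest path = max(15, 36) = 36

36


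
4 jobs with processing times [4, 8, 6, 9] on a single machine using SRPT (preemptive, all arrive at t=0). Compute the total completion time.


Since all jobs arrive at t=0, SRPT equals SPT ordering.
SPT order: [4, 6, 8, 9]
Completion times:
  Job 1: p=4, C=4
  Job 2: p=6, C=10
  Job 3: p=8, C=18
  Job 4: p=9, C=27
Total completion time = 4 + 10 + 18 + 27 = 59

59


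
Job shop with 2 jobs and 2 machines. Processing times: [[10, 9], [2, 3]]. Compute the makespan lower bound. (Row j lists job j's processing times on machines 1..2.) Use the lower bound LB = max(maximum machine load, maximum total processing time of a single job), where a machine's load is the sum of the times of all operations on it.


Machine loads:
  Machine 1: 10 + 2 = 12
  Machine 2: 9 + 3 = 12
Max machine load = 12
Job totals:
  Job 1: 19
  Job 2: 5
Max job total = 19
Lower bound = max(12, 19) = 19

19


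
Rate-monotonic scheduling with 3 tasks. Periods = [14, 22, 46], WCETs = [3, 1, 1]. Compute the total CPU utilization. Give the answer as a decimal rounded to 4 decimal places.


Compute individual utilizations (exact fractions):
  Task 1: C/T = 3/14 (approx. 0.2143)
  Task 2: C/T = 1/22 (approx. 0.0455)
  Task 3: C/T = 1/46 (approx. 0.0217)
Total utilization U = 3/14 + 1/22 + 1/46 = 997/3542
Rounded to 4 decimal places: U = 0.2815
RM (Liu & Layland) bound for 3 tasks = 0.779763; compare with U = 997/3542 (approx. 0.281479)
U <= bound, so schedulable by RM sufficient condition.

0.2815


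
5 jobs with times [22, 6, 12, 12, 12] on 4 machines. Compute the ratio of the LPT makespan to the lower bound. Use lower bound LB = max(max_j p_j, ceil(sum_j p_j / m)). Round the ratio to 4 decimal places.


LPT order: [22, 12, 12, 12, 6]
Machine loads after assignment: [22, 18, 12, 12]
LPT makespan = 22
Lower bound = max(max_job, ceil(total/4)) = max(22, 16) = 22
Ratio = 22 / 22 = 1.0

1.0


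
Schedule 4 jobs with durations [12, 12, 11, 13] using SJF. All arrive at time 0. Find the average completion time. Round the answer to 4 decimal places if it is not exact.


SJF order (ascending): [11, 12, 12, 13]
Completion times:
  Job 1: burst=11, C=11
  Job 2: burst=12, C=23
  Job 3: burst=12, C=35
  Job 4: burst=13, C=48
Average completion = 117/4 = 29.25

29.25


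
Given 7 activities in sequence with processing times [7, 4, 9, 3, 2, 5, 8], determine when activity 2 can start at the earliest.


Activity 2 starts after activities 1 through 1 complete.
Predecessor durations: [7]
ES = 7 = 7

7


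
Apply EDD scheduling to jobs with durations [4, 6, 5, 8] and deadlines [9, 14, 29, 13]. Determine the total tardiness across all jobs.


Sort by due date (EDD order): [(4, 9), (8, 13), (6, 14), (5, 29)]
Compute completion times and tardiness:
  Job 1: p=4, d=9, C=4, tardiness=max(0,4-9)=0
  Job 2: p=8, d=13, C=12, tardiness=max(0,12-13)=0
  Job 3: p=6, d=14, C=18, tardiness=max(0,18-14)=4
  Job 4: p=5, d=29, C=23, tardiness=max(0,23-29)=0
Total tardiness = 4

4


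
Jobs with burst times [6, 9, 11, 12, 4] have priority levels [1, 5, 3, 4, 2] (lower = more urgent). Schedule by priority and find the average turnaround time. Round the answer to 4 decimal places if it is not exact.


Sort by priority (ascending = highest first):
Order: [(1, 6), (2, 4), (3, 11), (4, 12), (5, 9)]
Completion times:
  Priority 1, burst=6, C=6
  Priority 2, burst=4, C=10
  Priority 3, burst=11, C=21
  Priority 4, burst=12, C=33
  Priority 5, burst=9, C=42
Average turnaround = 112/5 = 22.4

22.4


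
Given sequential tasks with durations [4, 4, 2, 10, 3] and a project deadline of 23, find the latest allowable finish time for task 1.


LF(activity 1) = deadline - sum of successor durations
Successors: activities 2 through 5 with durations [4, 2, 10, 3]
Sum of successor durations = 19
LF = 23 - 19 = 4

4


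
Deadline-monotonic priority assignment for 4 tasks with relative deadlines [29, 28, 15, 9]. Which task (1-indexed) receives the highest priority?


Sort tasks by relative deadline (ascending):
  Task 4: deadline = 9
  Task 3: deadline = 15
  Task 2: deadline = 28
  Task 1: deadline = 29
Priority order (highest first): [4, 3, 2, 1]
Highest priority task = 4

4


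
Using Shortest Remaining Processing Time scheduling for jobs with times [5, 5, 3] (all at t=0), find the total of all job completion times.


Since all jobs arrive at t=0, SRPT equals SPT ordering.
SPT order: [3, 5, 5]
Completion times:
  Job 1: p=3, C=3
  Job 2: p=5, C=8
  Job 3: p=5, C=13
Total completion time = 3 + 8 + 13 = 24

24


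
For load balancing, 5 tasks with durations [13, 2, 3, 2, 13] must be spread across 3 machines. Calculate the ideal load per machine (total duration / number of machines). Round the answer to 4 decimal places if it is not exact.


Total processing time = 13 + 2 + 3 + 2 + 13 = 33
Number of machines = 3
Ideal balanced load = 33 / 3 = 11.0

11.0


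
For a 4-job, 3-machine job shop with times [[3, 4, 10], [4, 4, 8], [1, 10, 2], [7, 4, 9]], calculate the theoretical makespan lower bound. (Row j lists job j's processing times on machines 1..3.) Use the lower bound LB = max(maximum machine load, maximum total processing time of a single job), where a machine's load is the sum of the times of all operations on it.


Machine loads:
  Machine 1: 3 + 4 + 1 + 7 = 15
  Machine 2: 4 + 4 + 10 + 4 = 22
  Machine 3: 10 + 8 + 2 + 9 = 29
Max machine load = 29
Job totals:
  Job 1: 17
  Job 2: 16
  Job 3: 13
  Job 4: 20
Max job total = 20
Lower bound = max(29, 20) = 29

29


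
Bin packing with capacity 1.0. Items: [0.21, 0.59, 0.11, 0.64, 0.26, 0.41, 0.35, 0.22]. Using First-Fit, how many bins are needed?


Place items sequentially using First-Fit:
  Item 0.21 -> new Bin 1
  Item 0.59 -> Bin 1 (now 0.8)
  Item 0.11 -> Bin 1 (now 0.91)
  Item 0.64 -> new Bin 2
  Item 0.26 -> Bin 2 (now 0.9)
  Item 0.41 -> new Bin 3
  Item 0.35 -> Bin 3 (now 0.76)
  Item 0.22 -> Bin 3 (now 0.98)
Total bins used = 3

3


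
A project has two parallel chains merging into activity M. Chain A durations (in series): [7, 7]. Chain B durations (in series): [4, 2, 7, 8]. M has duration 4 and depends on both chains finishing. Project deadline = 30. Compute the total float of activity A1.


Forward pass: ES(A1) = sum of predecessors on chain A = 0
EF = ES + duration = 0 + 7 = 7
Backward pass: LF(M) = deadline = 30; LS(M) = 30 - 4 = 26
LF(A1) = LS(M) - sum(successors on chain A) = 26 - 7 = 19
LS = LF - duration = 19 - 7 = 12
Total float = LS - ES = 12 - 0 = 12

12


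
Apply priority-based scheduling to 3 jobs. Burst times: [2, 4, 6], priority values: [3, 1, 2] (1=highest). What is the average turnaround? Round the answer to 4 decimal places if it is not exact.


Sort by priority (ascending = highest first):
Order: [(1, 4), (2, 6), (3, 2)]
Completion times:
  Priority 1, burst=4, C=4
  Priority 2, burst=6, C=10
  Priority 3, burst=2, C=12
Average turnaround = 26/3 = 8.6667

8.6667


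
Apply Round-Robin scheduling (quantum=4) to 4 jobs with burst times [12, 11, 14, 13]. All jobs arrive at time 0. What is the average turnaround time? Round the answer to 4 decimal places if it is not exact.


Time quantum = 4
Execution trace:
  J1 runs 4 units, time = 4
  J2 runs 4 units, time = 8
  J3 runs 4 units, time = 12
  J4 runs 4 units, time = 16
  J1 runs 4 units, time = 20
  J2 runs 4 units, time = 24
  J3 runs 4 units, time = 28
  J4 runs 4 units, time = 32
  J1 runs 4 units, time = 36
  J2 runs 3 units, time = 39
  J3 runs 4 units, time = 43
  J4 runs 4 units, time = 47
  J3 runs 2 units, time = 49
  J4 runs 1 units, time = 50
Finish times: [36, 39, 49, 50]
Average turnaround = 174/4 = 43.5

43.5


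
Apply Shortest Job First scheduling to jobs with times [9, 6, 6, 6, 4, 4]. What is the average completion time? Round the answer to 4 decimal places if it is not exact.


SJF order (ascending): [4, 4, 6, 6, 6, 9]
Completion times:
  Job 1: burst=4, C=4
  Job 2: burst=4, C=8
  Job 3: burst=6, C=14
  Job 4: burst=6, C=20
  Job 5: burst=6, C=26
  Job 6: burst=9, C=35
Average completion = 107/6 = 17.8333

17.8333


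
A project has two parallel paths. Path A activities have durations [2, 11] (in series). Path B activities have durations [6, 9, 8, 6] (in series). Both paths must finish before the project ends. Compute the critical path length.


Path A total = 2 + 11 = 13
Path B total = 6 + 9 + 8 + 6 = 29
Critical path = longest path = max(13, 29) = 29

29


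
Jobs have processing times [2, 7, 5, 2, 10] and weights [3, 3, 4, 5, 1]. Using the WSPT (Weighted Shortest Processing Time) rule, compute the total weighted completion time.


Compute p/w ratios and sort ascending (WSPT): [(2, 5), (2, 3), (5, 4), (7, 3), (10, 1)]
Compute weighted completion times:
  Job (p=2,w=5): C=2, w*C=5*2=10
  Job (p=2,w=3): C=4, w*C=3*4=12
  Job (p=5,w=4): C=9, w*C=4*9=36
  Job (p=7,w=3): C=16, w*C=3*16=48
  Job (p=10,w=1): C=26, w*C=1*26=26
Total weighted completion time = 132

132


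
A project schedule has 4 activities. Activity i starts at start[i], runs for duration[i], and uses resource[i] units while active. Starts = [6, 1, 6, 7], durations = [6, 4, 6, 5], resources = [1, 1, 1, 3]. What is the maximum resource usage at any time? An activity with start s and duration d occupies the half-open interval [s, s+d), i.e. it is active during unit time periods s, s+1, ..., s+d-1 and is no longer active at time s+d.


Each activity i is active on [start_i, start_i + duration_i).
Compute total resource usage per time slot:
  t=0: active resources = [], total = 0
  t=1: active resources = [1], total = 1
  t=2: active resources = [1], total = 1
  t=3: active resources = [1], total = 1
  t=4: active resources = [1], total = 1
  t=5: active resources = [], total = 0
  t=6: active resources = [1, 1], total = 2
  t=7: active resources = [1, 1, 3], total = 5
  t=8: active resources = [1, 1, 3], total = 5
  t=9: active resources = [1, 1, 3], total = 5
  t=10: active resources = [1, 1, 3], total = 5
  t=11: active resources = [1, 1, 3], total = 5
Peak resource demand = 5

5


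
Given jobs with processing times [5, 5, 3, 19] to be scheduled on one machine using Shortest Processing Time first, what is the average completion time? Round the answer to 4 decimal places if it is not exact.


Sort jobs by processing time (SPT order): [3, 5, 5, 19]
Compute completion times sequentially:
  Job 1: processing = 3, completes at 3
  Job 2: processing = 5, completes at 8
  Job 3: processing = 5, completes at 13
  Job 4: processing = 19, completes at 32
Sum of completion times = 56
Average completion time = 56/4 = 14.0

14.0


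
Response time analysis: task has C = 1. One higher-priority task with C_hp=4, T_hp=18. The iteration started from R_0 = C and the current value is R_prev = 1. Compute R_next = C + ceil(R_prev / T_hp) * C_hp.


R_next = C + ceil(R_prev / T_hp) * C_hp
ceil(1 / 18) = ceil(0.0556) = 1
Interference = 1 * 4 = 4
R_next = 1 + 4 = 5

5


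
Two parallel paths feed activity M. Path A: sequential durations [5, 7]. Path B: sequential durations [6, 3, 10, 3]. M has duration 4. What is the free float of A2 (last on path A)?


ES(A2) = sum of predecessors on chain A = 5
EF(A2) = ES + duration = 5 + 7 = 12
Successor of A2 is M. ES(M) = max(sum(A), sum(B)) = max(12, 22) = 22
Free float = ES(successor) - EF(current) = 22 - 12 = 10

10


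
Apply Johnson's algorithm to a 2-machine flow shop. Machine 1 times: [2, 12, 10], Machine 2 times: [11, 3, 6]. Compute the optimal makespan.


Apply Johnson's rule:
  Group 1 (a <= b): [(1, 2, 11)]
  Group 2 (a > b): [(3, 10, 6), (2, 12, 3)]
Optimal job order: [1, 3, 2]
Schedule:
  Job 1: M1 done at 2, M2 done at 13
  Job 3: M1 done at 12, M2 done at 19
  Job 2: M1 done at 24, M2 done at 27
Makespan = 27

27


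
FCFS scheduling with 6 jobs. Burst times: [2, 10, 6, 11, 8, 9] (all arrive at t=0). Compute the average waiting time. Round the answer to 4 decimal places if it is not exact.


FCFS order (as given): [2, 10, 6, 11, 8, 9]
Waiting times:
  Job 1: wait = 0
  Job 2: wait = 2
  Job 3: wait = 12
  Job 4: wait = 18
  Job 5: wait = 29
  Job 6: wait = 37
Sum of waiting times = 98
Average waiting time = 98/6 = 16.3333

16.3333


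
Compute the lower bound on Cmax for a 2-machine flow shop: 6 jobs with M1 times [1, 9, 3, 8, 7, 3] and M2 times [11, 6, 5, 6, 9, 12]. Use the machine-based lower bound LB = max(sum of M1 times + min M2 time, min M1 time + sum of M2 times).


LB1 = sum(M1 times) + min(M2 times) = 31 + 5 = 36
LB2 = min(M1 times) + sum(M2 times) = 1 + 49 = 50
Lower bound = max(LB1, LB2) = max(36, 50) = 50

50


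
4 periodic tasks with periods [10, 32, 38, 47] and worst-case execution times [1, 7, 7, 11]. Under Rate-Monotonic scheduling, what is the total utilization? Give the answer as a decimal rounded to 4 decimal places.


Compute individual utilizations (exact fractions):
  Task 1: C/T = 1/10 (approx. 0.1)
  Task 2: C/T = 7/32 (approx. 0.2188)
  Task 3: C/T = 7/38 (approx. 0.1842)
  Task 4: C/T = 11/47 (approx. 0.234)
Total utilization U = 1/10 + 7/32 + 7/38 + 11/47 = 105303/142880
Rounded to 4 decimal places: U = 0.7370
RM (Liu & Layland) bound for 4 tasks = 0.756828; compare with U = 105303/142880 (approx. 0.737003)
U <= bound, so schedulable by RM sufficient condition.

0.7370


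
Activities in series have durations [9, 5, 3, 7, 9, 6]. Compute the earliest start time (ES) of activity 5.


Activity 5 starts after activities 1 through 4 complete.
Predecessor durations: [9, 5, 3, 7]
ES = 9 + 5 + 3 + 7 = 24

24


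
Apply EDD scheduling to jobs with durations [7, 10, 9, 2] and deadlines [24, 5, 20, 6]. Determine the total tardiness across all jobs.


Sort by due date (EDD order): [(10, 5), (2, 6), (9, 20), (7, 24)]
Compute completion times and tardiness:
  Job 1: p=10, d=5, C=10, tardiness=max(0,10-5)=5
  Job 2: p=2, d=6, C=12, tardiness=max(0,12-6)=6
  Job 3: p=9, d=20, C=21, tardiness=max(0,21-20)=1
  Job 4: p=7, d=24, C=28, tardiness=max(0,28-24)=4
Total tardiness = 16

16


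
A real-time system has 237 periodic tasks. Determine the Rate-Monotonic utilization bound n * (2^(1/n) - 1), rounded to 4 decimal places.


Compute 2^(1/237) = 1.0029289527
Subtract 1: 1.0029289527 - 1 = 0.0029289527
Multiply by n: 237 * 0.0029289527 = 0.6941617899
Round to 4 dp: 0.6942

0.6942
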